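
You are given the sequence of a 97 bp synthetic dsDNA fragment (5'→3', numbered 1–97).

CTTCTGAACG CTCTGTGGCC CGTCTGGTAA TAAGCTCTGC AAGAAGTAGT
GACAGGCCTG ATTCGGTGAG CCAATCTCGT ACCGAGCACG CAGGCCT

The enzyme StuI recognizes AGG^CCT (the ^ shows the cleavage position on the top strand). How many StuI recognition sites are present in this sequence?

2

AGGCCT occurs starting at positions 54, 92.
StuI cuts at 2 sites.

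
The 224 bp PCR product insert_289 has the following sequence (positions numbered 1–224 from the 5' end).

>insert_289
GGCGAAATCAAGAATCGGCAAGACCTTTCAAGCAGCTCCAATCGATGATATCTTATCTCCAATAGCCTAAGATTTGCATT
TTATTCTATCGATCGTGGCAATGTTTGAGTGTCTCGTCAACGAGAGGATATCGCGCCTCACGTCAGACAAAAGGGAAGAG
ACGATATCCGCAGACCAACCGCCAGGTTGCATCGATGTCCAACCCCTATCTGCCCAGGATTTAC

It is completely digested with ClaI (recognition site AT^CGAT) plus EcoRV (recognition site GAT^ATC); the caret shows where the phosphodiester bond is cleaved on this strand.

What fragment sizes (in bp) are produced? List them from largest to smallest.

42, 40, 40, 36, 32, 27, 7 bp

ClaI sites (ATCGAT) start at positions 41, 88, 191.
ClaI cuts after base 2 of each site, so after positions 42, 89, 192.
EcoRV sites (GATATC) start at positions 47, 127, 163.
EcoRV cuts after base 3 of each site, so after positions 49, 129, 165.
Combined cut positions: 42, 49, 89, 129, 165, 192.
Linear molecule, 6 cuts → 7 fragments:
  1–42 → 42 bp
  43–49 → 7 bp
  50–89 → 40 bp
  90–129 → 40 bp
  130–165 → 36 bp
  166–192 → 27 bp
  193–224 → 32 bp
Sorted largest to smallest: 42, 40, 40, 36, 32, 27, 7 bp.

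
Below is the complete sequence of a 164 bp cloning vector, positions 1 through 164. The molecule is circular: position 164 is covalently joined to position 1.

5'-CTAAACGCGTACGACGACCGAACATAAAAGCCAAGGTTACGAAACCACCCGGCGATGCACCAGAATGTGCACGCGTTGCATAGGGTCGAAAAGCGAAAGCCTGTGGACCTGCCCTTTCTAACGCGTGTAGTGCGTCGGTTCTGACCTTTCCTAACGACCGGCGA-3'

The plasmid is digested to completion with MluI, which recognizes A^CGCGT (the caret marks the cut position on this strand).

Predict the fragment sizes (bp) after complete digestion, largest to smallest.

MluI sites (ACGCGT) start at positions 5, 71, 121.
MluI cuts after the first base of each site, so after positions 5, 71, 121.
Circular molecule, 3 cuts → 3 fragments:
  6–71 → 66 bp
  72–121 → 50 bp
  122–164 then 1–5 → 43 + 5 = 48 bp
Sorted largest to smallest: 66, 50, 48 bp.

66, 50, 48 bp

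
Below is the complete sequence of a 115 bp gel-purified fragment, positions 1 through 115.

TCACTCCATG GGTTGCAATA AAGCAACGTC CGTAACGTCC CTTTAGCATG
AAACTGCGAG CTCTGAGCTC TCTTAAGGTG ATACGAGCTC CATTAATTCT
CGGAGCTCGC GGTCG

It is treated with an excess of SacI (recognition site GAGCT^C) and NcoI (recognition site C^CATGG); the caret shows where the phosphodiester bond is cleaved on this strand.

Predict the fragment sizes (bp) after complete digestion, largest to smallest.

56, 20, 18, 8, 7, 6 bp

SacI sites (GAGCTC) start at positions 58, 65, 85, 103.
SacI cuts after base 5 of each site (before the last base), so after positions 62, 69, 89, 107.
The NcoI site (CCATGG) starts at position 6.
NcoI cuts after the first base of each site, so after position 6.
Combined cut positions: 6, 62, 69, 89, 107.
Linear molecule, 5 cuts → 6 fragments:
  1–6 → 6 bp
  7–62 → 56 bp
  63–69 → 7 bp
  70–89 → 20 bp
  90–107 → 18 bp
  108–115 → 8 bp
Sorted largest to smallest: 56, 20, 18, 8, 7, 6 bp.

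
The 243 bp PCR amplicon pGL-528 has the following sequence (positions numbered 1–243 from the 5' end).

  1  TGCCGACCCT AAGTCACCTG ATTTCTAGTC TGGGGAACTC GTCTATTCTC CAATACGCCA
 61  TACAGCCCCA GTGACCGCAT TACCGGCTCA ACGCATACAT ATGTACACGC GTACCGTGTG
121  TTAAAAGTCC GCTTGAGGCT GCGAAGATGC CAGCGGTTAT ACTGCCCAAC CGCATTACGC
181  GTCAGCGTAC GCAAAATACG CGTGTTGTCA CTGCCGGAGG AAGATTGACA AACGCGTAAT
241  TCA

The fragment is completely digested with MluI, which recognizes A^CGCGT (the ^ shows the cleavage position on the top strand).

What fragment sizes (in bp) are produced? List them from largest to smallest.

MluI sites (ACGCGT) start at positions 107, 177, 198, 232.
MluI cuts after the first base of each site, so after positions 107, 177, 198, 232.
Linear molecule, 4 cuts → 5 fragments:
  1–107 → 107 bp
  108–177 → 70 bp
  178–198 → 21 bp
  199–232 → 34 bp
  233–243 → 11 bp
Sorted largest to smallest: 107, 70, 34, 21, 11 bp.

107, 70, 34, 21, 11 bp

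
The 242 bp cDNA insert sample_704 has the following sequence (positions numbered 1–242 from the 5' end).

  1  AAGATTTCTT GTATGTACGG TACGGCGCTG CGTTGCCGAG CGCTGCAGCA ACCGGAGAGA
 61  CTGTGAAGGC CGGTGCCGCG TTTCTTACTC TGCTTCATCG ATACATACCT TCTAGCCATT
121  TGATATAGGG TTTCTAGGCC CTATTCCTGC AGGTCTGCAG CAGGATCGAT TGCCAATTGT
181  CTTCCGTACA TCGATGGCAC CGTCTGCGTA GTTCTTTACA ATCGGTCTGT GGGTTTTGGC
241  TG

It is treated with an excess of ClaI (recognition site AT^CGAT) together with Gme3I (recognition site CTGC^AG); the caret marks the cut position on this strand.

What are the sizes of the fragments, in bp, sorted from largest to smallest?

ClaI sites (ATCGAT) start at positions 97, 165, 190.
ClaI cuts after base 2 of each site, so after positions 98, 166, 191.
Gme3I sites (CTGCAG) start at positions 43, 147, 155.
Gme3I cuts after base 4 of each site, so after positions 46, 150, 158.
Combined cut positions: 46, 98, 150, 158, 166, 191.
Linear molecule, 6 cuts → 7 fragments:
  1–46 → 46 bp
  47–98 → 52 bp
  99–150 → 52 bp
  151–158 → 8 bp
  159–166 → 8 bp
  167–191 → 25 bp
  192–242 → 51 bp
Sorted largest to smallest: 52, 52, 51, 46, 25, 8, 8 bp.

52, 52, 51, 46, 25, 8, 8 bp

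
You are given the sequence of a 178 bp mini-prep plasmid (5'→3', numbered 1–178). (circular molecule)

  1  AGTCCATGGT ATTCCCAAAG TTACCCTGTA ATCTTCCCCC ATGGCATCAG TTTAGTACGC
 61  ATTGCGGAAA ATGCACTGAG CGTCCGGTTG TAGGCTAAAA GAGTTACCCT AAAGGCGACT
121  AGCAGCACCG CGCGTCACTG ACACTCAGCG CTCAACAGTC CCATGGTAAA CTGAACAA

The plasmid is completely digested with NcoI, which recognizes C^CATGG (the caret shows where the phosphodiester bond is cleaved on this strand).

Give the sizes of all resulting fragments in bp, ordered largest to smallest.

NcoI sites (CCATGG) start at positions 4, 39, 161.
NcoI cuts after the first base of each site, so after positions 4, 39, 161.
Circular molecule, 3 cuts → 3 fragments:
  5–39 → 35 bp
  40–161 → 122 bp
  162–178 then 1–4 → 17 + 4 = 21 bp
Sorted largest to smallest: 122, 35, 21 bp.

122, 35, 21 bp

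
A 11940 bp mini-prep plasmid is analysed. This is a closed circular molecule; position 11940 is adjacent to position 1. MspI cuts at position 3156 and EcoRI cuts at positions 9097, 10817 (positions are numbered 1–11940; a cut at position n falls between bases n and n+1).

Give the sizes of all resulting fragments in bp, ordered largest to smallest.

5941, 4279, 1720 bp

Combined cut positions (sorted): 3156, 9097, 10817.
Circular molecule, 3 cuts → 3 fragments:
  9097 − 3156 = 5941 bp
  10817 − 9097 = 1720 bp
  wrap: 11940 − 10817 + 3156 = 4279 bp
Sorted largest to smallest: 5941, 4279, 1720 bp.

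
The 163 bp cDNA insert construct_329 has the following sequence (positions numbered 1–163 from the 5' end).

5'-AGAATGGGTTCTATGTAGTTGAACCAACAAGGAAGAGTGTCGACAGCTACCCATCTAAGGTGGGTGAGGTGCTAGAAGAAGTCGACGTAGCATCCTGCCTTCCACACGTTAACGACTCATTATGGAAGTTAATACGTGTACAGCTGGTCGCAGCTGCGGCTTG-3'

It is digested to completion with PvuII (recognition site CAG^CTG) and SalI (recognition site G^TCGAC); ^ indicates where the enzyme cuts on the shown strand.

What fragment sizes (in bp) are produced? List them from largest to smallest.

62, 42, 39, 10, 10 bp

PvuII sites (CAGCTG) start at positions 141, 151.
PvuII cuts after base 3 of each site, so after positions 143, 153.
SalI sites (GTCGAC) start at positions 39, 81.
SalI cuts after the first base of each site, so after positions 39, 81.
Combined cut positions: 39, 81, 143, 153.
Linear molecule, 4 cuts → 5 fragments:
  1–39 → 39 bp
  40–81 → 42 bp
  82–143 → 62 bp
  144–153 → 10 bp
  154–163 → 10 bp
Sorted largest to smallest: 62, 42, 39, 10, 10 bp.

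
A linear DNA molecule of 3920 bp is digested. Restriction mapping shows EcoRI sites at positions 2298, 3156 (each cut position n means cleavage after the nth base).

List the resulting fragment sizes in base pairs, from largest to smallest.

2298, 858, 764 bp

Linear molecule, 2 cuts → 3 fragments:
  2298 − 0 = 2298 bp
  3156 − 2298 = 858 bp
  3920 − 3156 = 764 bp
Sorted largest to smallest: 2298, 858, 764 bp.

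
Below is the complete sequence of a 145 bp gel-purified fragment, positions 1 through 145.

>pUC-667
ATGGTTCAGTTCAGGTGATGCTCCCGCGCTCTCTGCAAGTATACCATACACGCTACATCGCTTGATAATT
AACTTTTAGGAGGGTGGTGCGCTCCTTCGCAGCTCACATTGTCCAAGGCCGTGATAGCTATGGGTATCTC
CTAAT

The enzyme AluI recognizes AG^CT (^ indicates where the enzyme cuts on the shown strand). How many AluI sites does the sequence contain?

2

AGCT occurs starting at positions 101, 126.
AluI cuts at 2 sites.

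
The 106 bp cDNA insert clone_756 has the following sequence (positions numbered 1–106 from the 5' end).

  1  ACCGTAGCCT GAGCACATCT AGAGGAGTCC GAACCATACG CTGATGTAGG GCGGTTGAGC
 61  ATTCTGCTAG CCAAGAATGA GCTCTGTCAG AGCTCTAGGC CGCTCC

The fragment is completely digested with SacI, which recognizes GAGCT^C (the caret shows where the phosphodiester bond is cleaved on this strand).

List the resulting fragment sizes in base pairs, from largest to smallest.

83, 12, 11 bp

SacI sites (GAGCTC) start at positions 79, 90.
SacI cuts after base 5 of each site (before the last base), so after positions 83, 94.
Linear molecule, 2 cuts → 3 fragments:
  1–83 → 83 bp
  84–94 → 11 bp
  95–106 → 12 bp
Sorted largest to smallest: 83, 12, 11 bp.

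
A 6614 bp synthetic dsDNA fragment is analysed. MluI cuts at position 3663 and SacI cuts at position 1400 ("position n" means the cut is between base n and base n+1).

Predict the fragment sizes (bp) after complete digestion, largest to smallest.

2951, 2263, 1400 bp

Combined cut positions (sorted): 1400, 3663.
Linear molecule, 2 cuts → 3 fragments:
  1400 − 0 = 1400 bp
  3663 − 1400 = 2263 bp
  6614 − 3663 = 2951 bp
Sorted largest to smallest: 2951, 2263, 1400 bp.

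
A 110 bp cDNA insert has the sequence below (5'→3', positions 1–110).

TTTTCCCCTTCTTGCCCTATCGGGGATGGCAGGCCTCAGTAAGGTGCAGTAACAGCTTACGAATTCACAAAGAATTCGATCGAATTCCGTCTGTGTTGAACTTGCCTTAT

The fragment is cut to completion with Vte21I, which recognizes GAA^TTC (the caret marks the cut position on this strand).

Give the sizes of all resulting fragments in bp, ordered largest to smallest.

63, 26, 11, 10 bp

Vte21I sites (GAATTC) start at positions 61, 72, 82.
Vte21I cuts after base 3 of each site, so after positions 63, 74, 84.
Linear molecule, 3 cuts → 4 fragments:
  1–63 → 63 bp
  64–74 → 11 bp
  75–84 → 10 bp
  85–110 → 26 bp
Sorted largest to smallest: 63, 26, 11, 10 bp.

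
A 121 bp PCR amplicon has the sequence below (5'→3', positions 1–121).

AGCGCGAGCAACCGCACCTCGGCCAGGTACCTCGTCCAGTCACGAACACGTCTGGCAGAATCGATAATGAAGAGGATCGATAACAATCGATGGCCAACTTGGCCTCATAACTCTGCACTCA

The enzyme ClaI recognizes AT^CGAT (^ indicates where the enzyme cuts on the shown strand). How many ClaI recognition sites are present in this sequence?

ATCGAT occurs starting at positions 60, 76, 86.
ClaI cuts at 3 sites.

3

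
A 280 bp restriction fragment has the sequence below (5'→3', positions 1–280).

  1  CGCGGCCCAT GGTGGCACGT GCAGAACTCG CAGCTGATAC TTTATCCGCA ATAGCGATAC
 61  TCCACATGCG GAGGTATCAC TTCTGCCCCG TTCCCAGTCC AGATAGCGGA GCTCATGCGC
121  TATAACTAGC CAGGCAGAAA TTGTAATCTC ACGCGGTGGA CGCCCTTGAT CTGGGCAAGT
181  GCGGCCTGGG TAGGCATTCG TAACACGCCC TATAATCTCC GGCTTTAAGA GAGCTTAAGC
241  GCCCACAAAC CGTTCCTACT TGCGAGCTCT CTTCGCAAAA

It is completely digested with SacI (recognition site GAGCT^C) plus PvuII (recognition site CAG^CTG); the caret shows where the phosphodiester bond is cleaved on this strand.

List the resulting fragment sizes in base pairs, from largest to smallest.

SacI sites (GAGCTC) start at positions 109, 264.
SacI cuts after base 5 of each site (before the last base), so after positions 113, 268.
The PvuII site (CAGCTG) starts at position 31.
PvuII cuts after base 3 of each site, so after position 33.
Combined cut positions: 33, 113, 268.
Linear molecule, 3 cuts → 4 fragments:
  1–33 → 33 bp
  34–113 → 80 bp
  114–268 → 155 bp
  269–280 → 12 bp
Sorted largest to smallest: 155, 80, 33, 12 bp.

155, 80, 33, 12 bp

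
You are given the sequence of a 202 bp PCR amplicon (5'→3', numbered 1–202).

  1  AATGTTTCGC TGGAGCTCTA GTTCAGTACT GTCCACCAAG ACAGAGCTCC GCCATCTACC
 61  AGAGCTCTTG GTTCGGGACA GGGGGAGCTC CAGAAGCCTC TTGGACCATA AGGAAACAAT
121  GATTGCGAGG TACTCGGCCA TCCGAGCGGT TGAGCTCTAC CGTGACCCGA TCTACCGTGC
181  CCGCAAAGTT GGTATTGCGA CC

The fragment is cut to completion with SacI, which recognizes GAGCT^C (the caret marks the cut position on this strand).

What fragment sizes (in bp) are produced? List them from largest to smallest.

67, 46, 31, 23, 18, 17 bp

SacI sites (GAGCTC) start at positions 13, 44, 62, 85, 152.
SacI cuts after base 5 of each site (before the last base), so after positions 17, 48, 66, 89, 156.
Linear molecule, 5 cuts → 6 fragments:
  1–17 → 17 bp
  18–48 → 31 bp
  49–66 → 18 bp
  67–89 → 23 bp
  90–156 → 67 bp
  157–202 → 46 bp
Sorted largest to smallest: 67, 46, 31, 23, 18, 17 bp.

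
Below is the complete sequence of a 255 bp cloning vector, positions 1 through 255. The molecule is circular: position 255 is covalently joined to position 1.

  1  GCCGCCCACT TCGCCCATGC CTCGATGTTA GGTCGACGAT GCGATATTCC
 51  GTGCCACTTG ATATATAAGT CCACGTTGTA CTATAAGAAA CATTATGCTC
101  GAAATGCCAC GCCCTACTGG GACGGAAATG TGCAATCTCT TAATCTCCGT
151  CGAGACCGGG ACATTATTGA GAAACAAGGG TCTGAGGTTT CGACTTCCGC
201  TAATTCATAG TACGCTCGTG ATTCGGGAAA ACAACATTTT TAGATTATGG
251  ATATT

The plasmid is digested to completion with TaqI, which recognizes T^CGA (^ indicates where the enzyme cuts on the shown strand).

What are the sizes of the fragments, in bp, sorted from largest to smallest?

87, 66, 51, 40, 11 bp

TaqI sites (TCGA) start at positions 22, 33, 99, 150, 190.
TaqI cuts after the first base of each site, so after positions 22, 33, 99, 150, 190.
Circular molecule, 5 cuts → 5 fragments:
  23–33 → 11 bp
  34–99 → 66 bp
  100–150 → 51 bp
  151–190 → 40 bp
  191–255 then 1–22 → 65 + 22 = 87 bp
Sorted largest to smallest: 87, 66, 51, 40, 11 bp.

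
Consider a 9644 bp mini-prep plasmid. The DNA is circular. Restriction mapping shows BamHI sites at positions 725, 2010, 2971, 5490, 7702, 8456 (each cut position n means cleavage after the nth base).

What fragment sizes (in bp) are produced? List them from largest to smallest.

Circular molecule, 6 cuts → 6 fragments:
  2010 − 725 = 1285 bp
  2971 − 2010 = 961 bp
  5490 − 2971 = 2519 bp
  7702 − 5490 = 2212 bp
  8456 − 7702 = 754 bp
  wrap: 9644 − 8456 + 725 = 1913 bp
Sorted largest to smallest: 2519, 2212, 1913, 1285, 961, 754 bp.

2519, 2212, 1913, 1285, 961, 754 bp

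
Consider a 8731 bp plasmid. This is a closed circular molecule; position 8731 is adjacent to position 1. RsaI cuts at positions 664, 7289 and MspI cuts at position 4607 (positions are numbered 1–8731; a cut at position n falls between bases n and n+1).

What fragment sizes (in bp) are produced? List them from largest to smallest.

Combined cut positions (sorted): 664, 4607, 7289.
Circular molecule, 3 cuts → 3 fragments:
  4607 − 664 = 3943 bp
  7289 − 4607 = 2682 bp
  wrap: 8731 − 7289 + 664 = 2106 bp
Sorted largest to smallest: 3943, 2682, 2106 bp.

3943, 2682, 2106 bp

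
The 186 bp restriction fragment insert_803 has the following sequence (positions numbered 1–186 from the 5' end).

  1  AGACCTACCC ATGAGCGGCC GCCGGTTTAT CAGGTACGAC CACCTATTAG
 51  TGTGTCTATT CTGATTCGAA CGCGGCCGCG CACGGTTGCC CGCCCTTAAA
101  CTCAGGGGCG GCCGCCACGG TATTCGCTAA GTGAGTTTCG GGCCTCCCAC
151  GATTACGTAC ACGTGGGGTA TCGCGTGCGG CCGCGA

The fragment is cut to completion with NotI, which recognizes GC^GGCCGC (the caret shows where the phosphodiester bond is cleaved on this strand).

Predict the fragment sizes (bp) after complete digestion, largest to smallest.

NotI sites (GCGGCCGC) start at positions 15, 72, 108, 177.
NotI cuts after base 2 of each site, so after positions 16, 73, 109, 178.
Linear molecule, 4 cuts → 5 fragments:
  1–16 → 16 bp
  17–73 → 57 bp
  74–109 → 36 bp
  110–178 → 69 bp
  179–186 → 8 bp
Sorted largest to smallest: 69, 57, 36, 16, 8 bp.

69, 57, 36, 16, 8 bp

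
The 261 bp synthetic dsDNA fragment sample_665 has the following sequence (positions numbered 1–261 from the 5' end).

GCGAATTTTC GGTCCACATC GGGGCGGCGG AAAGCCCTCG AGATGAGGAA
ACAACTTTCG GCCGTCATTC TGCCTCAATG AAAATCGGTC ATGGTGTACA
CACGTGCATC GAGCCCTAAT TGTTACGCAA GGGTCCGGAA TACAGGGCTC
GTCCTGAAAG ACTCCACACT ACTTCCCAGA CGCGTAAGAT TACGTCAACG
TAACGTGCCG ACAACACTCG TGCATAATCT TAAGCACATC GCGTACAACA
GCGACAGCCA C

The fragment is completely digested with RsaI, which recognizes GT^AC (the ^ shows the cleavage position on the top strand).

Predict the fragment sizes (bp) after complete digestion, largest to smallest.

RsaI sites (GTAC) start at positions 96, 243.
RsaI cuts after base 2 of each site, so after positions 97, 244.
Linear molecule, 2 cuts → 3 fragments:
  1–97 → 97 bp
  98–244 → 147 bp
  245–261 → 17 bp
Sorted largest to smallest: 147, 97, 17 bp.

147, 97, 17 bp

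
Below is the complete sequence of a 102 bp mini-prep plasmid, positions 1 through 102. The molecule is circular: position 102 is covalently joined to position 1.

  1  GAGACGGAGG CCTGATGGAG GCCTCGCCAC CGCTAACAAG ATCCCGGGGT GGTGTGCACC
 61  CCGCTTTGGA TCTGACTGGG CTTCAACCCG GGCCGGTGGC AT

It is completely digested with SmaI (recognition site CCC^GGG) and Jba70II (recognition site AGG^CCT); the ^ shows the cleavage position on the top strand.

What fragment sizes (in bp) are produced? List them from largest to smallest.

SmaI sites (CCCGGG) start at positions 43, 87.
SmaI cuts after base 3 of each site, so after positions 45, 89.
Jba70II sites (AGGCCT) start at positions 8, 19.
Jba70II cuts after base 3 of each site, so after positions 10, 21.
Combined cut positions: 10, 21, 45, 89.
Circular molecule, 4 cuts → 4 fragments:
  11–21 → 11 bp
  22–45 → 24 bp
  46–89 → 44 bp
  90–102 then 1–10 → 13 + 10 = 23 bp
Sorted largest to smallest: 44, 24, 23, 11 bp.

44, 24, 23, 11 bp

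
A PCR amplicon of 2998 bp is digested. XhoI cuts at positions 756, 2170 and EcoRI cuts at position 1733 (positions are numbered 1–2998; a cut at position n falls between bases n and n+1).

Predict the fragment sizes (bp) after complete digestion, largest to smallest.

977, 828, 756, 437 bp

Combined cut positions (sorted): 756, 1733, 2170.
Linear molecule, 3 cuts → 4 fragments:
  756 − 0 = 756 bp
  1733 − 756 = 977 bp
  2170 − 1733 = 437 bp
  2998 − 2170 = 828 bp
Sorted largest to smallest: 977, 828, 756, 437 bp.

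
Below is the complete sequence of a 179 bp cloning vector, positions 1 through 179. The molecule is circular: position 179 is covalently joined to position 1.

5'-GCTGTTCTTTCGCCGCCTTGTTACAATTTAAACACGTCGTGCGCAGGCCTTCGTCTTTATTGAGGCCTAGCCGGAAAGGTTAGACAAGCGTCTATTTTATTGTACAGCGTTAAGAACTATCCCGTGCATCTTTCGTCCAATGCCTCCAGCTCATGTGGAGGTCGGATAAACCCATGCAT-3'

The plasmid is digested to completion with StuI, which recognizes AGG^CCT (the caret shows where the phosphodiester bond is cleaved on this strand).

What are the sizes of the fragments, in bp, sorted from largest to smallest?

161, 18 bp

StuI sites (AGGCCT) start at positions 45, 63.
StuI cuts after base 3 of each site, so after positions 47, 65.
Circular molecule, 2 cuts → 2 fragments:
  48–65 → 18 bp
  66–179 then 1–47 → 114 + 47 = 161 bp
Sorted largest to smallest: 161, 18 bp.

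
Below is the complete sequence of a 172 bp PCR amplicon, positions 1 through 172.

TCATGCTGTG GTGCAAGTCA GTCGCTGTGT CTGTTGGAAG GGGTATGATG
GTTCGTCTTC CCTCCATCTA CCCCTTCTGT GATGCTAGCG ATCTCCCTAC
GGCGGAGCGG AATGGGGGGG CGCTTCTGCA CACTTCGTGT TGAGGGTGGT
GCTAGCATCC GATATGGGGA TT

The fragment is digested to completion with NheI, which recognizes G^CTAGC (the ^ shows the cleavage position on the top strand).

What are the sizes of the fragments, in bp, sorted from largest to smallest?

84, 67, 21 bp

NheI sites (GCTAGC) start at positions 84, 151.
NheI cuts after the first base of each site, so after positions 84, 151.
Linear molecule, 2 cuts → 3 fragments:
  1–84 → 84 bp
  85–151 → 67 bp
  152–172 → 21 bp
Sorted largest to smallest: 84, 67, 21 bp.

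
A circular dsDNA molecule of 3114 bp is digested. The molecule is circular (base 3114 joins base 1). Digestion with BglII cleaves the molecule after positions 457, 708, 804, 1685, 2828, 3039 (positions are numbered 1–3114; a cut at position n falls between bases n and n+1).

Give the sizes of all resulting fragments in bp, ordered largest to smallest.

Circular molecule, 6 cuts → 6 fragments:
  708 − 457 = 251 bp
  804 − 708 = 96 bp
  1685 − 804 = 881 bp
  2828 − 1685 = 1143 bp
  3039 − 2828 = 211 bp
  wrap: 3114 − 3039 + 457 = 532 bp
Sorted largest to smallest: 1143, 881, 532, 251, 211, 96 bp.

1143, 881, 532, 251, 211, 96 bp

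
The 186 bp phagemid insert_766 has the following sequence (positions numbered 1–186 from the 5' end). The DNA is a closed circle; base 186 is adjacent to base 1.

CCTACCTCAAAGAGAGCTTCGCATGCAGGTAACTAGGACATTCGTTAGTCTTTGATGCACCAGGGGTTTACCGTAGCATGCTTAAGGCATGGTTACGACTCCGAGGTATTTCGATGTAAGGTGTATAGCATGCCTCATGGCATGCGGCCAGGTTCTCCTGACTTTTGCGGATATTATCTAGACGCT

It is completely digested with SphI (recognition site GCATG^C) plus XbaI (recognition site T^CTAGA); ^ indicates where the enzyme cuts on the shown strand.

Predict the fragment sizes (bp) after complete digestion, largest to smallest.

SphI sites (GCATGC) start at positions 21, 76, 128, 140.
SphI cuts after base 5 of each site (before the last base), so after positions 25, 80, 132, 144.
The XbaI site (TCTAGA) starts at position 177.
XbaI cuts after the first base of each site, so after position 177.
Combined cut positions: 25, 80, 132, 144, 177.
Circular molecule, 5 cuts → 5 fragments:
  26–80 → 55 bp
  81–132 → 52 bp
  133–144 → 12 bp
  145–177 → 33 bp
  178–186 then 1–25 → 9 + 25 = 34 bp
Sorted largest to smallest: 55, 52, 34, 33, 12 bp.

55, 52, 34, 33, 12 bp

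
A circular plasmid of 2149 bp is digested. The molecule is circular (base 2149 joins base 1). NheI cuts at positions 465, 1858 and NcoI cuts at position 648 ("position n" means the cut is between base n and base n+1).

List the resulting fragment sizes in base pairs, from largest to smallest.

Combined cut positions (sorted): 465, 648, 1858.
Circular molecule, 3 cuts → 3 fragments:
  648 − 465 = 183 bp
  1858 − 648 = 1210 bp
  wrap: 2149 − 1858 + 465 = 756 bp
Sorted largest to smallest: 1210, 756, 183 bp.

1210, 756, 183 bp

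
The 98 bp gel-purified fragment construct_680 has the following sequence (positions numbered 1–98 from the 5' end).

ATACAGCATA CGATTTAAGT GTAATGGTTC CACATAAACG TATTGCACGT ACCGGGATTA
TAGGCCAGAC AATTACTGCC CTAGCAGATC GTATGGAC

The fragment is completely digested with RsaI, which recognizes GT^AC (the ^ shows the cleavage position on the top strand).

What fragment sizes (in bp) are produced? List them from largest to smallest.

The RsaI site (GTAC) starts at position 49.
RsaI cuts after base 2 of each site, so after position 50.
Linear molecule, 1 cut → 2 fragments:
  1–50 → 50 bp
  51–98 → 48 bp
Sorted largest to smallest: 50, 48 bp.

50, 48 bp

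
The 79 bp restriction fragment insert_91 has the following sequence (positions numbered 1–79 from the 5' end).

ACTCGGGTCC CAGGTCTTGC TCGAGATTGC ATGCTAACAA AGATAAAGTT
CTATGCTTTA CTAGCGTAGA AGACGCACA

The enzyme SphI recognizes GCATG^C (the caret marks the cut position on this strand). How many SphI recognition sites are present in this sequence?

1

GCATGC occurs starting at position 29.
SphI cuts at 1 site.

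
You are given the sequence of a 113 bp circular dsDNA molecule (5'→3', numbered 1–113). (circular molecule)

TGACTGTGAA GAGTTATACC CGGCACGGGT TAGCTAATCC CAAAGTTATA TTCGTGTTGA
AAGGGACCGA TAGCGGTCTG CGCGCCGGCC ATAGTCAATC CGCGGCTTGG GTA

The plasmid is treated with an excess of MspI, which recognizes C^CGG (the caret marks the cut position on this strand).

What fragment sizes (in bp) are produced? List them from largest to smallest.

MspI sites (CCGG) start at positions 20, 85.
MspI cuts after the first base of each site, so after positions 20, 85.
Circular molecule, 2 cuts → 2 fragments:
  21–85 → 65 bp
  86–113 then 1–20 → 28 + 20 = 48 bp
Sorted largest to smallest: 65, 48 bp.

65, 48 bp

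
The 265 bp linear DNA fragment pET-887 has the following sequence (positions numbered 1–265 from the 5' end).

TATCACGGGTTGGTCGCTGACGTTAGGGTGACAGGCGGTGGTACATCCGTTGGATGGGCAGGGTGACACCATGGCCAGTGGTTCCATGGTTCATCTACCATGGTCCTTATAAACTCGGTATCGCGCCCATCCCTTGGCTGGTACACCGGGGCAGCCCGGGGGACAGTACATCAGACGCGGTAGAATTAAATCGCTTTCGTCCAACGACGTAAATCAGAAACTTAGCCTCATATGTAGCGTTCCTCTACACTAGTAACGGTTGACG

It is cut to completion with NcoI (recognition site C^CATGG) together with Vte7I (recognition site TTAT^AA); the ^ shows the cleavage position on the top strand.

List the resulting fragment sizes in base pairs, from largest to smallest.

155, 69, 15, 14, 12 bp

NcoI sites (CCATGG) start at positions 69, 84, 98.
NcoI cuts after the first base of each site, so after positions 69, 84, 98.
The Vte7I site (TTATAA) starts at position 107.
Vte7I cuts after base 4 of each site, so after position 110.
Combined cut positions: 69, 84, 98, 110.
Linear molecule, 4 cuts → 5 fragments:
  1–69 → 69 bp
  70–84 → 15 bp
  85–98 → 14 bp
  99–110 → 12 bp
  111–265 → 155 bp
Sorted largest to smallest: 155, 69, 15, 14, 12 bp.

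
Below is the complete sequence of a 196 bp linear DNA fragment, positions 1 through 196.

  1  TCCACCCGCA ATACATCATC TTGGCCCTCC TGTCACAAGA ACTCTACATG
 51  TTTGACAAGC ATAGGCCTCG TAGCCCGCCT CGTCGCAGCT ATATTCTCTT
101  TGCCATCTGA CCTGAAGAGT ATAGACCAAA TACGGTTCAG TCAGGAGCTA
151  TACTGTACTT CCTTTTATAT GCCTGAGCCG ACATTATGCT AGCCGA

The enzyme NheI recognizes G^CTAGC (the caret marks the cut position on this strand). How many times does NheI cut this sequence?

GCTAGC occurs starting at position 188.
NheI cuts at 1 site.

1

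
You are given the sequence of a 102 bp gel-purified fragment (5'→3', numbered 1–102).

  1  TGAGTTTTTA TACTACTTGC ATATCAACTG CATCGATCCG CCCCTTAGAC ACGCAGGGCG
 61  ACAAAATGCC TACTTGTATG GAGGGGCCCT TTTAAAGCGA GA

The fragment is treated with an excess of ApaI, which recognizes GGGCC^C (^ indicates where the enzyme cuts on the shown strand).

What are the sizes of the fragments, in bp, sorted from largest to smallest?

88, 14 bp

The ApaI site (GGGCCC) starts at position 84.
ApaI cuts after base 5 of each site (before the last base), so after position 88.
Linear molecule, 1 cut → 2 fragments:
  1–88 → 88 bp
  89–102 → 14 bp
Sorted largest to smallest: 88, 14 bp.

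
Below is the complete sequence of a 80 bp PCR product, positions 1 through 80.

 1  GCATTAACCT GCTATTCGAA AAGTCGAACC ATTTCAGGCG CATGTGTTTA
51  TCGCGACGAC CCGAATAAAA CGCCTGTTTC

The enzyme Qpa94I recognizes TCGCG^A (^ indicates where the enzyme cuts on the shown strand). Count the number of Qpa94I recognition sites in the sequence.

TCGCGA occurs starting at position 51.
Qpa94I cuts at 1 site.

1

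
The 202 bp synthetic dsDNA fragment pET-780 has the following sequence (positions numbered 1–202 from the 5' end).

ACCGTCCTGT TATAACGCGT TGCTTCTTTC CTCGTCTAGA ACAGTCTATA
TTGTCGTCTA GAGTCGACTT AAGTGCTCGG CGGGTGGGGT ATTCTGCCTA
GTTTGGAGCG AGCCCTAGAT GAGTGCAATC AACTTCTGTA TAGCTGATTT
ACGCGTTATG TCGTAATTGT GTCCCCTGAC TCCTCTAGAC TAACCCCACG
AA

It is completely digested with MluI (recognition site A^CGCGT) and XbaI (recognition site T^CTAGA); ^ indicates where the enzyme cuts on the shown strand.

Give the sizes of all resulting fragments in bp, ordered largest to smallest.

94, 33, 22, 20, 18, 15 bp

MluI sites (ACGCGT) start at positions 15, 151.
MluI cuts after the first base of each site, so after positions 15, 151.
XbaI sites (TCTAGA) start at positions 35, 57, 184.
XbaI cuts after the first base of each site, so after positions 35, 57, 184.
Combined cut positions: 15, 35, 57, 151, 184.
Linear molecule, 5 cuts → 6 fragments:
  1–15 → 15 bp
  16–35 → 20 bp
  36–57 → 22 bp
  58–151 → 94 bp
  152–184 → 33 bp
  185–202 → 18 bp
Sorted largest to smallest: 94, 33, 22, 20, 18, 15 bp.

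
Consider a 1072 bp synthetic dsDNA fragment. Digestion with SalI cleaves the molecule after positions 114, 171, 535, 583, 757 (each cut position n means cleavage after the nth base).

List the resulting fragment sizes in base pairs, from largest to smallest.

364, 315, 174, 114, 57, 48 bp

Linear molecule, 5 cuts → 6 fragments:
  114 − 0 = 114 bp
  171 − 114 = 57 bp
  535 − 171 = 364 bp
  583 − 535 = 48 bp
  757 − 583 = 174 bp
  1072 − 757 = 315 bp
Sorted largest to smallest: 364, 315, 174, 114, 57, 48 bp.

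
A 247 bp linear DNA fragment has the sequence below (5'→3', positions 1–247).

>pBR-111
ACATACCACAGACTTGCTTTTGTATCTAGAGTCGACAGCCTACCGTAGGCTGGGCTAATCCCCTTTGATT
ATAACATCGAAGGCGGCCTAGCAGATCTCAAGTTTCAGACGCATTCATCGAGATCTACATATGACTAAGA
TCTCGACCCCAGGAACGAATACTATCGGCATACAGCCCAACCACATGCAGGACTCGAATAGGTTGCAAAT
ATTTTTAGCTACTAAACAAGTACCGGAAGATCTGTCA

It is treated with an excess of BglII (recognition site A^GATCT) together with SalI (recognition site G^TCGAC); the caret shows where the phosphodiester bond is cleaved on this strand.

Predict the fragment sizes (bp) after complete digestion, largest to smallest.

BglII sites (AGATCT) start at positions 93, 121, 138, 238.
BglII cuts after the first base of each site, so after positions 93, 121, 138, 238.
The SalI site (GTCGAC) starts at position 31.
SalI cuts after the first base of each site, so after position 31.
Combined cut positions: 31, 93, 121, 138, 238.
Linear molecule, 5 cuts → 6 fragments:
  1–31 → 31 bp
  32–93 → 62 bp
  94–121 → 28 bp
  122–138 → 17 bp
  139–238 → 100 bp
  239–247 → 9 bp
Sorted largest to smallest: 100, 62, 31, 28, 17, 9 bp.

100, 62, 31, 28, 17, 9 bp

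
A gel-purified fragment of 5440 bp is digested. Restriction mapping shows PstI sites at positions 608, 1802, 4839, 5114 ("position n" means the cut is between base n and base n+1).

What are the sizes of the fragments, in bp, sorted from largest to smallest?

Linear molecule, 4 cuts → 5 fragments:
  608 − 0 = 608 bp
  1802 − 608 = 1194 bp
  4839 − 1802 = 3037 bp
  5114 − 4839 = 275 bp
  5440 − 5114 = 326 bp
Sorted largest to smallest: 3037, 1194, 608, 326, 275 bp.

3037, 1194, 608, 326, 275 bp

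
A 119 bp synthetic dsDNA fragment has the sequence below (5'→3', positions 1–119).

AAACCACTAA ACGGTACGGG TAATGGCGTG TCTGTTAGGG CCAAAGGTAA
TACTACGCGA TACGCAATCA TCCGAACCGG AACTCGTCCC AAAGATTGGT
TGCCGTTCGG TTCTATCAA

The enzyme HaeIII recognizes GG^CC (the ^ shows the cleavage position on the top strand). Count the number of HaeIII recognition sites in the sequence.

GGCC occurs starting at position 39.
HaeIII cuts at 1 site.

1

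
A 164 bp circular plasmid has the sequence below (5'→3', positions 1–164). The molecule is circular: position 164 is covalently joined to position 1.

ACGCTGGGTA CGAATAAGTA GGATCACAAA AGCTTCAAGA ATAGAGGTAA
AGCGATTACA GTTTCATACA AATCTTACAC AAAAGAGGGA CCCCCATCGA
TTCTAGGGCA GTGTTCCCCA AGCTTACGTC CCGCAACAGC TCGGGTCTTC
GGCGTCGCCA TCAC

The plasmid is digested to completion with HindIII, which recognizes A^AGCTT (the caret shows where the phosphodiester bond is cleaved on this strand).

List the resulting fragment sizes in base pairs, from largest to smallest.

90, 74 bp

HindIII sites (AAGCTT) start at positions 30, 120.
HindIII cuts after the first base of each site, so after positions 30, 120.
Circular molecule, 2 cuts → 2 fragments:
  31–120 → 90 bp
  121–164 then 1–30 → 44 + 30 = 74 bp
Sorted largest to smallest: 90, 74 bp.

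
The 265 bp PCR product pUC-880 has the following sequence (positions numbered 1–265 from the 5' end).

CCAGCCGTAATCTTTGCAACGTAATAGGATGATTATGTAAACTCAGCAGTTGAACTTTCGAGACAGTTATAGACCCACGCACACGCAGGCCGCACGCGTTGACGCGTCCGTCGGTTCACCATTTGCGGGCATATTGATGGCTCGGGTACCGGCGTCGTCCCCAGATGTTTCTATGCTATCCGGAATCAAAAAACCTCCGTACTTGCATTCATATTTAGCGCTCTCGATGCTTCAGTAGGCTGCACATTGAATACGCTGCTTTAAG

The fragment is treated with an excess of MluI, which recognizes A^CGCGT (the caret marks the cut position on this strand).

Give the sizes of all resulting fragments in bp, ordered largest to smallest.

163, 94, 8 bp

MluI sites (ACGCGT) start at positions 94, 102.
MluI cuts after the first base of each site, so after positions 94, 102.
Linear molecule, 2 cuts → 3 fragments:
  1–94 → 94 bp
  95–102 → 8 bp
  103–265 → 163 bp
Sorted largest to smallest: 163, 94, 8 bp.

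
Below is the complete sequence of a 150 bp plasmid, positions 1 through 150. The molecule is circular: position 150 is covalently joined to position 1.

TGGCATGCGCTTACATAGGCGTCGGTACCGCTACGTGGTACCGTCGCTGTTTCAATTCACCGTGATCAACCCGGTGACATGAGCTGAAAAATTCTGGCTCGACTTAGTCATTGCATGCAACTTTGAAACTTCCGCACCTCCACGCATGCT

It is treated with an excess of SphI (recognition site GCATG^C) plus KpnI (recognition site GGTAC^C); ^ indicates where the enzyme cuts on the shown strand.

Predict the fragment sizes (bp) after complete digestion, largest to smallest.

76, 31, 21, 13, 9 bp

SphI sites (GCATGC) start at positions 3, 113, 144.
SphI cuts after base 5 of each site (before the last base), so after positions 7, 117, 148.
KpnI sites (GGTACC) start at positions 24, 37.
KpnI cuts after base 5 of each site (before the last base), so after positions 28, 41.
Combined cut positions: 7, 28, 41, 117, 148.
Circular molecule, 5 cuts → 5 fragments:
  8–28 → 21 bp
  29–41 → 13 bp
  42–117 → 76 bp
  118–148 → 31 bp
  149–150 then 1–7 → 2 + 7 = 9 bp
Sorted largest to smallest: 76, 31, 21, 13, 9 bp.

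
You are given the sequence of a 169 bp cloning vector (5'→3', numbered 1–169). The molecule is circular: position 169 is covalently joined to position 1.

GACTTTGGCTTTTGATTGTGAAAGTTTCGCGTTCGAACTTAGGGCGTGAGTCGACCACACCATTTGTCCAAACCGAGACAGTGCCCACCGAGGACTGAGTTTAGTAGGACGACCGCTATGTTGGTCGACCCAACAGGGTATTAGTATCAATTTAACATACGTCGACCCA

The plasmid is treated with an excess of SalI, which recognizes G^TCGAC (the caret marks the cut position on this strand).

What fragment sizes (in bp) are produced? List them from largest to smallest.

74, 58, 37 bp

SalI sites (GTCGAC) start at positions 50, 124, 161.
SalI cuts after the first base of each site, so after positions 50, 124, 161.
Circular molecule, 3 cuts → 3 fragments:
  51–124 → 74 bp
  125–161 → 37 bp
  162–169 then 1–50 → 8 + 50 = 58 bp
Sorted largest to smallest: 74, 58, 37 bp.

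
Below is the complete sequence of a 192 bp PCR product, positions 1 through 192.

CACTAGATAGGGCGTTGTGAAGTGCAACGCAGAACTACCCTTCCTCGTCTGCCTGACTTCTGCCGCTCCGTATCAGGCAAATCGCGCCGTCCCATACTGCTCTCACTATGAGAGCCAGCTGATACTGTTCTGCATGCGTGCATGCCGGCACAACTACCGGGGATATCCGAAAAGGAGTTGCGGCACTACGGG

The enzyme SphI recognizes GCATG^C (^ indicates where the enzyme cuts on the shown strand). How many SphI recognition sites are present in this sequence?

GCATGC occurs starting at positions 132, 140.
SphI cuts at 2 sites.

2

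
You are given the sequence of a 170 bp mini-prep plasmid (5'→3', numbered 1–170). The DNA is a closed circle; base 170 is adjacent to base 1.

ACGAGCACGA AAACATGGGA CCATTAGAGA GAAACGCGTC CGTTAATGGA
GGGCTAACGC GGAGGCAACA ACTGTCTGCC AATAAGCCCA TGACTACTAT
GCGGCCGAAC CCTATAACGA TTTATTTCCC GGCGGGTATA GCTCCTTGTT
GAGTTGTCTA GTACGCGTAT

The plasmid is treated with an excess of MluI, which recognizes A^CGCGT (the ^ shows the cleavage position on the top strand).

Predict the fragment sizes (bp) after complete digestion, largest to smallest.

MluI sites (ACGCGT) start at positions 34, 163.
MluI cuts after the first base of each site, so after positions 34, 163.
Circular molecule, 2 cuts → 2 fragments:
  35–163 → 129 bp
  164–170 then 1–34 → 7 + 34 = 41 bp
Sorted largest to smallest: 129, 41 bp.

129, 41 bp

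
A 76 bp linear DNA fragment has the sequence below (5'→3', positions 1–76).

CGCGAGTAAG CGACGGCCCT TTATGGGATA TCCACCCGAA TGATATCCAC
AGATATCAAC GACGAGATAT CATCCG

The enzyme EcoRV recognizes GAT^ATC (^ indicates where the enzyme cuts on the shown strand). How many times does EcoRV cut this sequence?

4

GATATC occurs starting at positions 27, 42, 52, 66.
EcoRV cuts at 4 sites.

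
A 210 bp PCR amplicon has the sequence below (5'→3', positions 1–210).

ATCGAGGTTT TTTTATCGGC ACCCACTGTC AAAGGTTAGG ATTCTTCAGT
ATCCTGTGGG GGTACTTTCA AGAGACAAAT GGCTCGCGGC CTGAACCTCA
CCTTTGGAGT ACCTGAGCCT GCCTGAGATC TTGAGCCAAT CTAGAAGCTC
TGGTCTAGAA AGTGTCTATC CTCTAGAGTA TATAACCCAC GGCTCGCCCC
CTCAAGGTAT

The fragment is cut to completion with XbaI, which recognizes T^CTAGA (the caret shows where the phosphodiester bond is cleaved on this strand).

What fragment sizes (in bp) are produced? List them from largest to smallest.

140, 38, 18, 14 bp

XbaI sites (TCTAGA) start at positions 140, 154, 172.
XbaI cuts after the first base of each site, so after positions 140, 154, 172.
Linear molecule, 3 cuts → 4 fragments:
  1–140 → 140 bp
  141–154 → 14 bp
  155–172 → 18 bp
  173–210 → 38 bp
Sorted largest to smallest: 140, 38, 18, 14 bp.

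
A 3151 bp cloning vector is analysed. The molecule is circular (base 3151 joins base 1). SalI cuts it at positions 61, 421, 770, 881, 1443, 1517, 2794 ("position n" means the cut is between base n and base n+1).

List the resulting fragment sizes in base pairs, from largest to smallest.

1277, 562, 418, 360, 349, 111, 74 bp

Circular molecule, 7 cuts → 7 fragments:
  421 − 61 = 360 bp
  770 − 421 = 349 bp
  881 − 770 = 111 bp
  1443 − 881 = 562 bp
  1517 − 1443 = 74 bp
  2794 − 1517 = 1277 bp
  wrap: 3151 − 2794 + 61 = 418 bp
Sorted largest to smallest: 1277, 562, 418, 360, 349, 111, 74 bp.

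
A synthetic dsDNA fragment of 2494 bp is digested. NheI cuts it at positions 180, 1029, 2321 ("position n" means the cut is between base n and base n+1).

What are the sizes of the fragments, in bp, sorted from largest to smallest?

Linear molecule, 3 cuts → 4 fragments:
  180 − 0 = 180 bp
  1029 − 180 = 849 bp
  2321 − 1029 = 1292 bp
  2494 − 2321 = 173 bp
Sorted largest to smallest: 1292, 849, 180, 173 bp.

1292, 849, 180, 173 bp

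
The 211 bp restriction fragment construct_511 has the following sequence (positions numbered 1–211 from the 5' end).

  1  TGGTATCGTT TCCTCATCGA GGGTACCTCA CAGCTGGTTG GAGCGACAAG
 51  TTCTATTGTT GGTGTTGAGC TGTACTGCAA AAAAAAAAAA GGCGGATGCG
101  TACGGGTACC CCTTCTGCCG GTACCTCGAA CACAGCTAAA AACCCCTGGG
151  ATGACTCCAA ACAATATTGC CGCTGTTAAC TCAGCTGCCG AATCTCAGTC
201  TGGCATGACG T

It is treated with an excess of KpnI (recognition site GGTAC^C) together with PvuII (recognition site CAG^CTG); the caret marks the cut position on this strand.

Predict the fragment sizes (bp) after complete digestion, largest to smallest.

KpnI sites (GGTACC) start at positions 22, 105, 120.
KpnI cuts after base 5 of each site (before the last base), so after positions 26, 109, 124.
PvuII sites (CAGCTG) start at positions 31, 182.
PvuII cuts after base 3 of each site, so after positions 33, 184.
Combined cut positions: 26, 33, 109, 124, 184.
Linear molecule, 5 cuts → 6 fragments:
  1–26 → 26 bp
  27–33 → 7 bp
  34–109 → 76 bp
  110–124 → 15 bp
  125–184 → 60 bp
  185–211 → 27 bp
Sorted largest to smallest: 76, 60, 27, 26, 15, 7 bp.

76, 60, 27, 26, 15, 7 bp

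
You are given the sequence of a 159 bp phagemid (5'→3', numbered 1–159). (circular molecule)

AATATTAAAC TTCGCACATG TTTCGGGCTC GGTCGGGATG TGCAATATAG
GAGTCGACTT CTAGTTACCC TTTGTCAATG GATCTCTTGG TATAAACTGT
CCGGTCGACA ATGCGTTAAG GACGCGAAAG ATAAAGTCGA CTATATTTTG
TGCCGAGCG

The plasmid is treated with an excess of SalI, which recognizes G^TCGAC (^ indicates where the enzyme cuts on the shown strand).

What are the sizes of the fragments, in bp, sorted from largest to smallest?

76, 51, 32 bp

SalI sites (GTCGAC) start at positions 53, 104, 136.
SalI cuts after the first base of each site, so after positions 53, 104, 136.
Circular molecule, 3 cuts → 3 fragments:
  54–104 → 51 bp
  105–136 → 32 bp
  137–159 then 1–53 → 23 + 53 = 76 bp
Sorted largest to smallest: 76, 51, 32 bp.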